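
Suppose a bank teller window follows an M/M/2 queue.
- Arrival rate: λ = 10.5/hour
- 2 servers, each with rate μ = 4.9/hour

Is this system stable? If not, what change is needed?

Stability requires ρ = λ/(cμ) < 1
ρ = 10.5/(2 × 4.9) = 10.5/9.80 = 1.0714
Since 1.0714 ≥ 1, the system is UNSTABLE.
Need c > λ/μ = 10.5/4.9 = 2.14.
Minimum servers needed: c = 3.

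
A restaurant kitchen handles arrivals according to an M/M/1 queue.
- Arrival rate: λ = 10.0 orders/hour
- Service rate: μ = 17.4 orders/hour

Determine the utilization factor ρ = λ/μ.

Server utilization: ρ = λ/μ
ρ = 10.0/17.4 = 0.5747
The server is busy 57.47% of the time.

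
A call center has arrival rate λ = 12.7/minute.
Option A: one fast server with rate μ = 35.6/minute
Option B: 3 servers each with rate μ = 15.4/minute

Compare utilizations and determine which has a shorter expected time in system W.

Option A: single server μ = 35.6 (M/M/1)
  ρ_A = 12.7/35.6 = 0.3567
  W_A = 1/(μ-λ) = 1/(35.6-12.7) = 1/22.90 = 0.04367

Option B: 3 servers μ = 15.4 (M/M/3)
  ρ_B = λ/(cμ) = 12.7/(3×15.4) = 0.2749
  Offered load a = λ/μ = cρ = 12.7/15.4 = 0.8247
  P₀ = [ Σₙ₌₀^2 aⁿ/n! + a^3/(3!(1-ρ)) ]⁻¹
  Σ = a^0/0! + a^1/1! + a^2/2! = 1.0000 + 0.8247 + 0.3400 = 2.1647
  a^3/(3!(1-ρ)) = 0.5609/(6 × 0.7251) = 0.1289
  P₀ = 1/(2.1647 + 0.1289) = 0.4360
  Lq = P₀·a^3·ρ / (3!(1-ρ)²) = 0.4360 × 0.5609 × 0.2749 / (6 × 0.5258) = 0.02131
  Wq_B = Lq/λ = 0.021307/12.7 = 0.0016777
  W_B = Wq_B + 1/μ = 0.0016777 + 0.064935 = 0.06661

Since W_A = 0.04367 < W_B = 0.06661, Option A (single fast server) has the shorter time in system.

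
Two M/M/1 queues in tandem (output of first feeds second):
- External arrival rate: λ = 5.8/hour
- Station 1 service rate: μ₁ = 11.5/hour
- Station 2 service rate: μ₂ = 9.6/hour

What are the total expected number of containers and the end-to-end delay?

By Jackson's theorem, each station behaves as independent M/M/1.
Station 1: ρ₁ = 5.8/11.5 = 0.5043, L₁ = ρ₁/(1-ρ₁) = λ/(μ₁-λ) = 5.8/5.70 = 1.01754
Station 2: ρ₂ = 5.8/9.6 = 0.6042, L₂ = ρ₂/(1-ρ₂) = λ/(μ₂-λ) = 5.8/3.80 = 1.52632
Total: L = L₁ + L₂ = 1.01754 + 1.52632 = 2.5439
W = L/λ = 2.5439/5.8 = 0.4386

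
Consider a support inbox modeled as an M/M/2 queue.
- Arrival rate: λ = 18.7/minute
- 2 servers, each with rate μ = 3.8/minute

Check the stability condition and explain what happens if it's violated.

Stability requires ρ = λ/(cμ) < 1
ρ = 18.7/(2 × 3.8) = 18.7/7.60 = 2.4605
Since 2.4605 ≥ 1, the system is UNSTABLE.
Need c > λ/μ = 18.7/3.8 = 4.92.
Minimum servers needed: c = 5.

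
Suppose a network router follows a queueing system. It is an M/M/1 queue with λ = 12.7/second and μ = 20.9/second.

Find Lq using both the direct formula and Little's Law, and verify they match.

Method 1 (direct): Lq = λ²/(μ(μ-λ)) = 161.29/(20.9 × 8.20) = 0.9411

Method 2 (Little's Law):
W = 1/(μ-λ) = 1/8.20 = 0.12195
Wq = W - 1/μ = 0.12195 - 0.047847 = 0.07410
Lq = λWq = 12.7 × 0.07410 = 0.9411 ✔ (matches Method 1)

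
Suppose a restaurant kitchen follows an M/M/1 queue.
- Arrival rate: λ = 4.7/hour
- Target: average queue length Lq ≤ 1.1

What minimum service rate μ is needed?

For M/M/1: Lq = λ²/(μ(μ-λ))
Need Lq ≤ 1.1, i.e. μ(μ-λ) ≥ λ²/1.1
μ² - 4.7μ - 22.09/1.1 ≥ 0  →  μ² - 4.7μ - 20.08182 ≥ 0
Quadratic formula (positive root): μ = [λ + √(λ² + 4×20.08182)]/2
Discriminant: 22.09 + 4×20.08182 = 102.4173, √102.4173 = 10.1201
μ ≥ (4.7 + 10.1201)/2 = 7.4101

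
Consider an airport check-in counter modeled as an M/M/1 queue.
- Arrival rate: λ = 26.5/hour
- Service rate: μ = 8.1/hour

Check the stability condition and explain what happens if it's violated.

Stability requires ρ = λ/(cμ) < 1
ρ = 26.5/(1 × 8.1) = 26.5/8.10 = 3.2716
Since 3.2716 ≥ 1, the system is UNSTABLE.
Queue grows without bound. Need μ > λ = 26.5.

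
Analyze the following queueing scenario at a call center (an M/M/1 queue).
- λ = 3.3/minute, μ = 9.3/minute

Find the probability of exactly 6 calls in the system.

ρ = λ/μ = 3.3/9.3 = 0.35484
P(n) = (1-ρ)ρⁿ
P(6) = (1-0.35484) × 0.35484^6
P(6) = 0.6452 × 0.001996
P(6) = 0.001288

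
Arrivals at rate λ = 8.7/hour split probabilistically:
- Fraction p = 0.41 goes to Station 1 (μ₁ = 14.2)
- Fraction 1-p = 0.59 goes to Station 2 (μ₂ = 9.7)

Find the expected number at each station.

Effective rates: λ₁ = 8.7×0.41 = 3.567, λ₂ = 8.7×0.59 = 5.133
Station 1: ρ₁ = 3.567/14.2 = 0.2512, L₁ = ρ₁/(1-ρ₁) = 0.2512/(1-0.2512) = 0.3355
Station 2: ρ₂ = 5.133/9.7 = 0.529175, L₂ = ρ₂/(1-ρ₂) = 0.529175/(1-0.529175) = 1.1239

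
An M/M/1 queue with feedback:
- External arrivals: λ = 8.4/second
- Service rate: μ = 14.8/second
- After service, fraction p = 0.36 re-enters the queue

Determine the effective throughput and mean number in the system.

Effective arrival rate: λ_eff = λ/(1-p) = 8.4/(1-0.36) = 8.4/0.64 = 13.1250
ρ = λ_eff/μ = 13.1250/14.8 = 0.886824
L = ρ/(1-ρ) = 0.886824/(1-0.886824) = 7.8358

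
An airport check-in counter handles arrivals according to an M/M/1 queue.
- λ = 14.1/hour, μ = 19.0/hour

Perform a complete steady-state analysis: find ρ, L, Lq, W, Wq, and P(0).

Step 1: ρ = λ/μ = 14.1/19.0 = 0.7421
Step 2: L = λ/(μ-λ) = 14.1/4.90 = 2.8776
Step 3: Lq = λ²/(μ(μ-λ)) = 198.81/(19.0×4.90) = 2.1354
Step 4: W = 1/(μ-λ) = 1/4.90 = 0.204082
Step 5: Wq = λ/(μ(μ-λ)) = 14.1/(19.0×4.90) = 0.1515
Step 6: P(0) = 1-ρ = 0.2579
Verify: L = λW = 14.1×0.204082 = 2.8776 ✔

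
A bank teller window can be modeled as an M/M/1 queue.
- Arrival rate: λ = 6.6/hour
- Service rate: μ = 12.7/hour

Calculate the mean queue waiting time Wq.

First, compute utilization: ρ = λ/μ = 6.6/12.7 = 0.5197
For M/M/1: Wq = λ/(μ(μ-λ))
Wq = 6.6/(12.7 × (12.7-6.6))
Wq = 6.6/(12.7 × 6.10)
Wq = 0.08519 hours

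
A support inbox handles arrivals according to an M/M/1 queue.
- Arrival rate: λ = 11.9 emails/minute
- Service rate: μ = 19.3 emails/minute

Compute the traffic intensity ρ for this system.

Server utilization: ρ = λ/μ
ρ = 11.9/19.3 = 0.6166
The server is busy 61.66% of the time.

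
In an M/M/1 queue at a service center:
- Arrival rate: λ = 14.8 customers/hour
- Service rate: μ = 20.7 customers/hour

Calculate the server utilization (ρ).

Server utilization: ρ = λ/μ
ρ = 14.8/20.7 = 0.7150
The server is busy 71.50% of the time.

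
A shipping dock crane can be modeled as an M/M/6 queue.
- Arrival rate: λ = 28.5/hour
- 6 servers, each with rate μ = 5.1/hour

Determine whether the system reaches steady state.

Stability requires ρ = λ/(cμ) < 1
ρ = 28.5/(6 × 5.1) = 28.5/30.60 = 0.9314
Since 0.9314 < 1, the system is STABLE.
The servers are busy 93.14% of the time.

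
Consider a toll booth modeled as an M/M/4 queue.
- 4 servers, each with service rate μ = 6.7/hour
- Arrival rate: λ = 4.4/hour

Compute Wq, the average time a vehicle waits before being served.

Traffic intensity: ρ = λ/(cμ) = 4.4/(4×6.7) = 0.1642
Since ρ = 0.1642 < 1, system is stable.
Offered load a = λ/μ = cρ = 4.4/6.7 = 0.6567
P₀ = [ Σₙ₌₀^3 aⁿ/n! + a^4/(4!(1-ρ)) ]⁻¹
Σ = a^0/0! + a^1/1! + a^2/2! + a^3/3! = 1.0000 + 0.65672 + 0.21564 + 0.047204 = 1.9196
a^4/(4!(1-ρ)) = 0.18600/(24 × 0.83582) = 0.009272
P₀ = 1/(1.9196 + 0.009272) = 0.5184
Lq = P₀·a^4·ρ / (4!(1-ρ)²) = 0.5184 × 0.1860 × 0.1642 / (24 × 0.6986) = 0.0009443
Wq = Lq/λ = 0.0009443/4.4 = 0.0002146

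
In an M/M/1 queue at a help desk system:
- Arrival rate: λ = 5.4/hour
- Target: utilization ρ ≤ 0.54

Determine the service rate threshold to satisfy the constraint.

ρ = λ/μ, so μ = λ/ρ
μ ≥ 5.4/0.54 = 10.0000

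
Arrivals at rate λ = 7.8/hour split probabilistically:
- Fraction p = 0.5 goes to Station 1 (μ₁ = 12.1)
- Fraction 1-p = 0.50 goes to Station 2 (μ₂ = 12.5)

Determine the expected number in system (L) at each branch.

Effective rates: λ₁ = 7.8×0.5 = 3.9, λ₂ = 7.8×0.50 = 3.9
Station 1: ρ₁ = 3.9/12.1 = 0.3223, L₁ = ρ₁/(1-ρ₁) = 0.3223/(1-0.3223) = 0.4756
Station 2: ρ₂ = 3.9/12.5 = 0.3120, L₂ = ρ₂/(1-ρ₂) = 0.3120/(1-0.3120) = 0.4535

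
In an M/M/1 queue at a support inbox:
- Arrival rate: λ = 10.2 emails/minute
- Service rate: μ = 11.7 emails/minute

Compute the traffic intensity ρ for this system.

Server utilization: ρ = λ/μ
ρ = 10.2/11.7 = 0.8718
The server is busy 87.18% of the time.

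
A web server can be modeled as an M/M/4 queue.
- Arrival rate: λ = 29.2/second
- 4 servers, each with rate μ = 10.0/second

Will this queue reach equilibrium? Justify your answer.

Stability requires ρ = λ/(cμ) < 1
ρ = 29.2/(4 × 10.0) = 29.2/40.00 = 0.7300
Since 0.7300 < 1, the system is STABLE.
The servers are busy 73.00% of the time.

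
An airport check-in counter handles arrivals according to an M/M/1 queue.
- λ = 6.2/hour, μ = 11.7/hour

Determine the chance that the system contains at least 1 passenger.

ρ = λ/μ = 6.2/11.7 = 0.5299
P(N ≥ n) = ρⁿ
P(N ≥ 1) = 0.5299^1
P(N ≥ 1) = 0.5299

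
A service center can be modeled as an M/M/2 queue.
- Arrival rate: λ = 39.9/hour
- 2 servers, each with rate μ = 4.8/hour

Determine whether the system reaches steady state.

Stability requires ρ = λ/(cμ) < 1
ρ = 39.9/(2 × 4.8) = 39.9/9.60 = 4.1562
Since 4.1562 ≥ 1, the system is UNSTABLE.
Need c > λ/μ = 39.9/4.8 = 8.31.
Minimum servers needed: c = 9.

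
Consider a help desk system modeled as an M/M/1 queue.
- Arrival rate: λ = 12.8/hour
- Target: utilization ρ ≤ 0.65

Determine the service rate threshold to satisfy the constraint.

ρ = λ/μ, so μ = λ/ρ
μ ≥ 12.8/0.65 = 19.6923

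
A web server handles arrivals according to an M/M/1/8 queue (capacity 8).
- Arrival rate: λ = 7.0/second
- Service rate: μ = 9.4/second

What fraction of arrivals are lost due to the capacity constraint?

ρ = λ/μ = 7.0/9.4 = 0.74468
P₀ = (1-ρ)/(1-ρ^(K+1)) = (1-0.74468)/(1-0.74468^9) = 0.25532/0.92957 = 0.2747
P_K = P₀×ρ^K = 0.2747 × 0.74468^8 = 0.2747 × 0.09457 = 0.02598
Blocking probability = 2.60%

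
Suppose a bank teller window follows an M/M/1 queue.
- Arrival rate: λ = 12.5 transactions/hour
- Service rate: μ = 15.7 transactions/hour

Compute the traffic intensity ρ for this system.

Server utilization: ρ = λ/μ
ρ = 12.5/15.7 = 0.7962
The server is busy 79.62% of the time.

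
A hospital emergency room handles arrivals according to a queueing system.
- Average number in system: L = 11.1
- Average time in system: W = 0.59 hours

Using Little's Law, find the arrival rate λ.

Little's Law: L = λW, so λ = L/W
λ = 11.1/0.59 = 18.8136 patients/hour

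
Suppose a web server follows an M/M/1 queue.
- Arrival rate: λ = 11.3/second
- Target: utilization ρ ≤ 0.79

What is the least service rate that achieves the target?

ρ = λ/μ, so μ = λ/ρ
μ ≥ 11.3/0.79 = 14.3038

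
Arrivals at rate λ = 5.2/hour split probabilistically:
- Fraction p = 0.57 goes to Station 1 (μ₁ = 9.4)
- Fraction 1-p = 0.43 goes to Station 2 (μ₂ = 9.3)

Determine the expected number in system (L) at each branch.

Effective rates: λ₁ = 5.2×0.57 = 2.964, λ₂ = 5.2×0.43 = 2.236
Station 1: ρ₁ = 2.964/9.4 = 0.3153, L₁ = ρ₁/(1-ρ₁) = 0.3153/(1-0.3153) = 0.4605
Station 2: ρ₂ = 2.236/9.3 = 0.2404, L₂ = ρ₂/(1-ρ₂) = 0.2404/(1-0.2404) = 0.3165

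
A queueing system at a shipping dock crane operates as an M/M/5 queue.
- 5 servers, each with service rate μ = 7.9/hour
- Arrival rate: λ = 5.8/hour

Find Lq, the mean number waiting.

Traffic intensity: ρ = λ/(cμ) = 5.8/(5×7.9) = 0.1468
Since ρ = 0.1468 < 1, system is stable.
Offered load a = λ/μ = cρ = 5.8/7.9 = 0.7342
P₀ = [ Σₙ₌₀^4 aⁿ/n! + a^5/(5!(1-ρ)) ]⁻¹
Σ = a^0/0! + a^1/1! + a^2/2! + a^3/3! + a^4/4! = 1.00000 + 0.734177 + 0.269508 + 0.0659556 + 0.0121058 = 2.0817
a^5/(5!(1-ρ)) = 0.2133/(120 × 0.8532) = 0.002083
P₀ = 1/(2.0817 + 0.002083) = 0.4799
Lq = P₀·a^5·ρ / (5!(1-ρ)²) = 0.47989 × 0.21331 × 0.14684 / (120 × 0.72789) = 0.0001721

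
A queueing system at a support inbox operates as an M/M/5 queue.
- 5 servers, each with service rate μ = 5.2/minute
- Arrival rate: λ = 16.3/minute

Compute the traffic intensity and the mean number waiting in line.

Traffic intensity: ρ = λ/(cμ) = 16.3/(5×5.2) = 0.6269
Since ρ = 0.6269 < 1, system is stable.
Offered load a = λ/μ = cρ = 16.3/5.2 = 3.1346
P₀ = [ Σₙ₌₀^4 aⁿ/n! + a^5/(5!(1-ρ)) ]⁻¹
Σ = a^0/0! + a^1/1! + a^2/2! + a^3/3! + a^4/4! = 1.0000 + 3.1346 + 4.9129 + 5.1334 + 4.0228 = 18.2037
a^5/(5!(1-ρ)) = 302.6365/(120 × 0.37308) = 6.7599
P₀ = 1/(18.2037 + 6.7599) = 0.04006
Lq = P₀·a^5·ρ / (5!(1-ρ)²) = 0.04006 × 302.6365 × 0.6269 / (120 × 0.1392) = 0.4550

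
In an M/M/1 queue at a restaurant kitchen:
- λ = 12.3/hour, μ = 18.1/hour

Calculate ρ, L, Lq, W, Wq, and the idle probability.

Step 1: ρ = λ/μ = 12.3/18.1 = 0.6796
Step 2: L = λ/(μ-λ) = 12.3/5.80 = 2.1207
Step 3: Lq = λ²/(μ(μ-λ)) = 151.29/(18.1×5.80) = 1.4411
Step 4: W = 1/(μ-λ) = 1/5.80 = 0.172414
Step 5: Wq = λ/(μ(μ-λ)) = 12.3/(18.1×5.80) = 0.1172
Step 6: P(0) = 1-ρ = 0.3204
Verify: L = λW = 12.3×0.172414 = 2.1207 ✔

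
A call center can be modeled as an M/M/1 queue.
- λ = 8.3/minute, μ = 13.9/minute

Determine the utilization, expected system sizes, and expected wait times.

Step 1: ρ = λ/μ = 8.3/13.9 = 0.5971
Step 2: L = λ/(μ-λ) = 8.3/5.60 = 1.4821
Step 3: Lq = λ²/(μ(μ-λ)) = 68.89/(13.9×5.60) = 0.8850
Step 4: W = 1/(μ-λ) = 1/5.60 = 0.17857
Step 5: Wq = λ/(μ(μ-λ)) = 8.3/(13.9×5.60) = 0.1066
Step 6: P(0) = 1-ρ = 0.4029
Verify: L = λW = 8.3×0.17857 = 1.4821 ✔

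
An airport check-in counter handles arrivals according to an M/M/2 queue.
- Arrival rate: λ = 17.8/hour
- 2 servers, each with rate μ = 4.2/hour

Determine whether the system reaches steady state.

Stability requires ρ = λ/(cμ) < 1
ρ = 17.8/(2 × 4.2) = 17.8/8.40 = 2.1190
Since 2.1190 ≥ 1, the system is UNSTABLE.
Need c > λ/μ = 17.8/4.2 = 4.24.
Minimum servers needed: c = 5.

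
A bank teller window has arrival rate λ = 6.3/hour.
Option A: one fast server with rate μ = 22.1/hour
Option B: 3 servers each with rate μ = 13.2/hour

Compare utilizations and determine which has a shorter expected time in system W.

Option A: single server μ = 22.1 (M/M/1)
  ρ_A = 6.3/22.1 = 0.2851
  W_A = 1/(μ-λ) = 1/(22.1-6.3) = 1/15.80 = 0.06329

Option B: 3 servers μ = 13.2 (M/M/3)
  ρ_B = λ/(cμ) = 6.3/(3×13.2) = 0.1591
  Offered load a = λ/μ = cρ = 6.3/13.2 = 0.4773
  P₀ = [ Σₙ₌₀^2 aⁿ/n! + a^3/(3!(1-ρ)) ]⁻¹
  Σ = a^0/0! + a^1/1! + a^2/2! = 1.0000 + 0.4773 + 0.1139 = 1.5912
  a^3/(3!(1-ρ)) = 0.10872/(6 × 0.84091) = 0.02155
  P₀ = 1/(1.5912 + 0.02155) = 0.6201
  Lq = P₀·a^3·ρ / (3!(1-ρ)²) = 0.6201 × 0.1087 × 0.1591 / (6 × 0.7071) = 0.002528
  Wq_B = Lq/λ = 0.0025278/6.3 = 0.0004012
  W_B = Wq_B + 1/μ = 0.0004012 + 0.07576 = 0.07616

Since W_A = 0.06329 < W_B = 0.07616, Option A (single fast server) has the shorter time in system.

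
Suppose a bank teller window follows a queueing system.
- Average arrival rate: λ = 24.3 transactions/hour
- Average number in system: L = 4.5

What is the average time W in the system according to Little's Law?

Little's Law: L = λW, so W = L/λ
W = 4.5/24.3 = 0.1852 hours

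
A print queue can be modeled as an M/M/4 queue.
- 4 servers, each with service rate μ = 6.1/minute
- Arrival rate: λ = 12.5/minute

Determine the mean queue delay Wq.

Traffic intensity: ρ = λ/(cμ) = 12.5/(4×6.1) = 0.5123
Since ρ = 0.5123 < 1, system is stable.
Offered load a = λ/μ = cρ = 12.5/6.1 = 2.0492
P₀ = [ Σₙ₌₀^3 aⁿ/n! + a^4/(4!(1-ρ)) ]⁻¹
Σ = a^0/0! + a^1/1! + a^2/2! + a^3/3! = 1.0000 + 2.0492 + 2.0996 + 1.4341 = 6.5829
a^4/(4!(1-ρ)) = 17.6328/(24 × 0.487705) = 1.5064
P₀ = 1/(6.5829 + 1.5064) = 0.1236
Lq = P₀·a^4·ρ / (4!(1-ρ)²) = 0.1236 × 17.6328 × 0.5123 / (24 × 0.2379) = 0.1956
Wq = Lq/λ = 0.1956/12.5 = 0.01565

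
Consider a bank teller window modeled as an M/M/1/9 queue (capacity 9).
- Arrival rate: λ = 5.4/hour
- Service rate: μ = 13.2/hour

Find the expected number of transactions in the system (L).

ρ = λ/μ = 5.4/13.2 = 0.4091
P₀ = (1-ρ)/(1-ρ^(K+1)) = (1-0.4091)/(1-0.4091^10) = 0.5909/0.9999 = 0.5910
P_K = P₀×ρ^K = 0.5910 × 0.4091^9 = 0.5910 × 0.0003210 = 0.0001897
L = ρ[1 - (K+1)ρ^K + Kρ^(K+1)] / [(1-ρ)(1-ρ^(K+1))]
L = 0.4091 × (1 - 10×0.0003210 + 9×0.0001313) / ((1 - 0.4091) × (1 - 0.0001313)) = 0.6910 transactions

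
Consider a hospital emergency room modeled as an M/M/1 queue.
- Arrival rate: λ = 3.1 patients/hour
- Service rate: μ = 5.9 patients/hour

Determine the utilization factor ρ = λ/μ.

Server utilization: ρ = λ/μ
ρ = 3.1/5.9 = 0.5254
The server is busy 52.54% of the time.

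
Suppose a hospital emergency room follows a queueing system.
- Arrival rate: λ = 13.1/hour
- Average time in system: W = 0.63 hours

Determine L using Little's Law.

Little's Law: L = λW
L = 13.1 × 0.63 = 8.2530 patients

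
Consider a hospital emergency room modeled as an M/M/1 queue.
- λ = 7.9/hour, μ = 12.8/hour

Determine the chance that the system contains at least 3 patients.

ρ = λ/μ = 7.9/12.8 = 0.6172
P(N ≥ n) = ρⁿ
P(N ≥ 3) = 0.6172^3
P(N ≥ 3) = 0.2351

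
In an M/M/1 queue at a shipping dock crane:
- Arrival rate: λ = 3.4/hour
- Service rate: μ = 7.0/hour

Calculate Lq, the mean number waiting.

ρ = λ/μ = 3.4/7.0 = 0.4857
For M/M/1: Lq = λ²/(μ(μ-λ))
Lq = 11.56/(7.0 × 3.60)
Lq = 0.4587 containers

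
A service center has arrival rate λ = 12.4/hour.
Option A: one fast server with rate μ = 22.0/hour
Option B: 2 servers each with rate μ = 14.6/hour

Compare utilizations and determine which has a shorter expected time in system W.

Option A: single server μ = 22.0 (M/M/1)
  ρ_A = 12.4/22.0 = 0.5636
  W_A = 1/(μ-λ) = 1/(22.0-12.4) = 1/9.60 = 0.1042

Option B: 2 servers μ = 14.6 (M/M/2)
  ρ_B = λ/(cμ) = 12.4/(2×14.6) = 0.4247
  Offered load a = λ/μ = cρ = 12.4/14.6 = 0.8493
  P₀ = [ Σₙ₌₀^1 aⁿ/n! + a^2/(2!(1-ρ)) ]⁻¹
  Σ = a^0/0! + a^1/1! = 1.0000 + 0.8493 = 1.8493
  a^2/(2!(1-ρ)) = 0.7213/(2 × 0.5753) = 0.6269
  P₀ = 1/(1.8493 + 0.6269) = 0.4038
  Lq = P₀·a^2·ρ / (2!(1-ρ)²) = 0.4038 × 0.7213 × 0.4247 / (2 × 0.3310) = 0.1869
  Wq_B = Lq/λ = 0.1869/12.4 = 0.01507
  W_B = Wq_B + 1/μ = 0.01507 + 0.06849 = 0.08356

Since W_B = 0.08356 < W_A = 0.1042, Option B (multiple servers) has the shorter time in system.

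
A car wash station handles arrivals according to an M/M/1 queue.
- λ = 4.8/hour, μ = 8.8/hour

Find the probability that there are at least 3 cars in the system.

ρ = λ/μ = 4.8/8.8 = 0.5455
P(N ≥ n) = ρⁿ
P(N ≥ 3) = 0.5455^3
P(N ≥ 3) = 0.1623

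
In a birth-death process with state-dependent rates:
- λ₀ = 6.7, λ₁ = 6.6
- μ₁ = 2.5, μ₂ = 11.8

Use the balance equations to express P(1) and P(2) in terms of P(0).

Balance equations:
State 0: λ₀P₀ = μ₁P₁ → P₁ = (λ₀/μ₁)P₀ = (6.7/2.5)P₀ = 2.6800P₀
State 1: P₂ = (λ₀λ₁)/(μ₁μ₂)P₀ = (6.7×6.6)/(2.5×11.8)P₀ = 1.4990P₀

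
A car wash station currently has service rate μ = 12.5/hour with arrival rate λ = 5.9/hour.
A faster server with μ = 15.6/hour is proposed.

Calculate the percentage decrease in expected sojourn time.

System 1: ρ₁ = 5.9/12.5 = 0.4720, W₁ = 1/(12.5-5.9) = 0.15152
System 2: ρ₂ = 5.9/15.6 = 0.3782, W₂ = 1/(15.6-5.9) = 0.10309
Improvement: (W₁-W₂)/W₁ = (0.15152-0.10309)/0.15152 = 31.96%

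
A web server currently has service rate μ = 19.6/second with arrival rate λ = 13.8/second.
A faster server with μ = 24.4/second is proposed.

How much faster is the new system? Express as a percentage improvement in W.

System 1: ρ₁ = 13.8/19.6 = 0.7041, W₁ = 1/(19.6-13.8) = 0.1724
System 2: ρ₂ = 13.8/24.4 = 0.5656, W₂ = 1/(24.4-13.8) = 0.09434
Improvement: (W₁-W₂)/W₁ = (0.1724-0.09434)/0.1724 = 45.28%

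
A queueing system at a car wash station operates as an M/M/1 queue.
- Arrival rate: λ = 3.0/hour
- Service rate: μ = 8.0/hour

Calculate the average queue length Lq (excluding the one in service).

ρ = λ/μ = 3.0/8.0 = 0.3750
For M/M/1: Lq = λ²/(μ(μ-λ))
Lq = 9.00/(8.0 × 5.00)
Lq = 0.2250 cars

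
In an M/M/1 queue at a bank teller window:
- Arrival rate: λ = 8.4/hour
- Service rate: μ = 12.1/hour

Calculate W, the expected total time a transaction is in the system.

First, compute utilization: ρ = λ/μ = 8.4/12.1 = 0.6942
For M/M/1: W = 1/(μ-λ)
W = 1/(12.1-8.4) = 1/3.70
W = 0.2703 hours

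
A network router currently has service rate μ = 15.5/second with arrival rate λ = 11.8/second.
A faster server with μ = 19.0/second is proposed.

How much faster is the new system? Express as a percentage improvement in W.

System 1: ρ₁ = 11.8/15.5 = 0.7613, W₁ = 1/(15.5-11.8) = 0.2703
System 2: ρ₂ = 11.8/19.0 = 0.6211, W₂ = 1/(19.0-11.8) = 0.1389
Improvement: (W₁-W₂)/W₁ = (0.2703-0.1389)/0.2703 = 48.61%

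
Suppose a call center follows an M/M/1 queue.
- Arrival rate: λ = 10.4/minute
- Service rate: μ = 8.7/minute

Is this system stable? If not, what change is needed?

Stability requires ρ = λ/(cμ) < 1
ρ = 10.4/(1 × 8.7) = 10.4/8.70 = 1.1954
Since 1.1954 ≥ 1, the system is UNSTABLE.
Queue grows without bound. Need μ > λ = 10.4.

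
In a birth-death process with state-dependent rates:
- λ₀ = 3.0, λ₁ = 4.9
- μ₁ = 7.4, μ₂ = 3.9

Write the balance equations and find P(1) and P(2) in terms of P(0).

Balance equations:
State 0: λ₀P₀ = μ₁P₁ → P₁ = (λ₀/μ₁)P₀ = (3.0/7.4)P₀ = 0.4054P₀
State 1: P₂ = (λ₀λ₁)/(μ₁μ₂)P₀ = (3.0×4.9)/(7.4×3.9)P₀ = 0.5094P₀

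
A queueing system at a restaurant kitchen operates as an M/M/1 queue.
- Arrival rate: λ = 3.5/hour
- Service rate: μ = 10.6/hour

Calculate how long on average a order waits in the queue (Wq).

First, compute utilization: ρ = λ/μ = 3.5/10.6 = 0.3302
For M/M/1: Wq = λ/(μ(μ-λ))
Wq = 3.5/(10.6 × (10.6-3.5))
Wq = 3.5/(10.6 × 7.10)
Wq = 0.04651 hours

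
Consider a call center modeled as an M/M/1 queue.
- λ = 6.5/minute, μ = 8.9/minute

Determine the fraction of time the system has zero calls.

ρ = λ/μ = 6.5/8.9 = 0.7303
P(0) = 1 - ρ = 1 - 0.7303 = 0.2697
The server is idle 26.97% of the time.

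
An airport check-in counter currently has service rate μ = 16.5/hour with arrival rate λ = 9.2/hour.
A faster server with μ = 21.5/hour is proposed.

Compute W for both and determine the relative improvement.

System 1: ρ₁ = 9.2/16.5 = 0.5576, W₁ = 1/(16.5-9.2) = 0.13699
System 2: ρ₂ = 9.2/21.5 = 0.4279, W₂ = 1/(21.5-9.2) = 0.081301
Improvement: (W₁-W₂)/W₁ = (0.13699-0.081301)/0.13699 = 40.65%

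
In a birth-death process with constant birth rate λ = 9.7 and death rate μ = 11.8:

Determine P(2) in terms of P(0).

For constant rates: P(n)/P(0) = (λ/μ)^n
P(2)/P(0) = (9.7/11.8)^2 = 0.8220^2 = 0.6757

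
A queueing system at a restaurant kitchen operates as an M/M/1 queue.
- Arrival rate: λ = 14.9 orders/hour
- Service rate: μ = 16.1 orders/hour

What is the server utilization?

Server utilization: ρ = λ/μ
ρ = 14.9/16.1 = 0.9255
The server is busy 92.55% of the time.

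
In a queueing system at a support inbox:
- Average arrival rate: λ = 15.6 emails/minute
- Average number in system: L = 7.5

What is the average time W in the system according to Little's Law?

Little's Law: L = λW, so W = L/λ
W = 7.5/15.6 = 0.4808 minutes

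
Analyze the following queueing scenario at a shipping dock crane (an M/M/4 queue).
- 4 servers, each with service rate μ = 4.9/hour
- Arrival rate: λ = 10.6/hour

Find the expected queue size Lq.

Traffic intensity: ρ = λ/(cμ) = 10.6/(4×4.9) = 0.5408
Since ρ = 0.5408 < 1, system is stable.
Offered load a = λ/μ = cρ = 10.6/4.9 = 2.1633
P₀ = [ Σₙ₌₀^3 aⁿ/n! + a^4/(4!(1-ρ)) ]⁻¹
Σ = a^0/0! + a^1/1! + a^2/2! + a^3/3! = 1.0000 + 2.1633 + 2.3399 + 1.6872 = 7.1904
a^4/(4!(1-ρ)) = 21.8997/(24 × 0.45918) = 1.9872
P₀ = 1/(7.1904 + 1.9872) = 0.1090
Lq = P₀·a^4·ρ / (4!(1-ρ)²) = 0.10896 × 21.8997 × 0.54082 / (24 × 0.21085) = 0.2550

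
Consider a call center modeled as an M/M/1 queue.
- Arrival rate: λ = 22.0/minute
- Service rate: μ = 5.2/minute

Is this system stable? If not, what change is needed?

Stability requires ρ = λ/(cμ) < 1
ρ = 22.0/(1 × 5.2) = 22.0/5.20 = 4.2308
Since 4.2308 ≥ 1, the system is UNSTABLE.
Queue grows without bound. Need μ > λ = 22.0.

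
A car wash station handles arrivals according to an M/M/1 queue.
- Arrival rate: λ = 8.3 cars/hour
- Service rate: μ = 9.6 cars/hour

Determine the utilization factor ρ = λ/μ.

Server utilization: ρ = λ/μ
ρ = 8.3/9.6 = 0.8646
The server is busy 86.46% of the time.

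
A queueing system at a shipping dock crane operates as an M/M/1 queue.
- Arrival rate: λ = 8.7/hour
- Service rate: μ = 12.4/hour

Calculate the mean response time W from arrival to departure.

First, compute utilization: ρ = λ/μ = 8.7/12.4 = 0.7016
For M/M/1: W = 1/(μ-λ)
W = 1/(12.4-8.7) = 1/3.70
W = 0.2703 hours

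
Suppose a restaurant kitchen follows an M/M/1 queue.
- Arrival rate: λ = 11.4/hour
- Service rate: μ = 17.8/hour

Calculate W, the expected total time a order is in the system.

First, compute utilization: ρ = λ/μ = 11.4/17.8 = 0.6404
For M/M/1: W = 1/(μ-λ)
W = 1/(17.8-11.4) = 1/6.40
W = 0.1562 hours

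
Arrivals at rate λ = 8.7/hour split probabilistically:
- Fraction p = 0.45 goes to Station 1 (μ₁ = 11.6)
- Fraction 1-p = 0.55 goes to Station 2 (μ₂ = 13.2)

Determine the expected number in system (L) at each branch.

Effective rates: λ₁ = 8.7×0.45 = 3.915, λ₂ = 8.7×0.55 = 4.785
Station 1: ρ₁ = 3.915/11.6 = 0.3375, L₁ = ρ₁/(1-ρ₁) = 0.3375/(1-0.3375) = 0.5094
Station 2: ρ₂ = 4.785/13.2 = 0.3625, L₂ = ρ₂/(1-ρ₂) = 0.3625/(1-0.3625) = 0.5686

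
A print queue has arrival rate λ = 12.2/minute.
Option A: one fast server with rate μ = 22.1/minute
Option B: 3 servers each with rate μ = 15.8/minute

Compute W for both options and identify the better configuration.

Option A: single server μ = 22.1 (M/M/1)
  ρ_A = 12.2/22.1 = 0.5520
  W_A = 1/(μ-λ) = 1/(22.1-12.2) = 1/9.90 = 0.1010

Option B: 3 servers μ = 15.8 (M/M/3)
  ρ_B = λ/(cμ) = 12.2/(3×15.8) = 0.2574
  Offered load a = λ/μ = cρ = 12.2/15.8 = 0.7722
  P₀ = [ Σₙ₌₀^2 aⁿ/n! + a^3/(3!(1-ρ)) ]⁻¹
  Σ = a^0/0! + a^1/1! + a^2/2! = 1.0000 + 0.7722 + 0.2981 = 2.0703
  a^3/(3!(1-ρ)) = 0.4604/(6 × 0.7426) = 0.1033
  P₀ = 1/(2.0703 + 0.1033) = 0.4601
  Lq = P₀·a^3·ρ / (3!(1-ρ)²) = 0.4601 × 0.4604 × 0.2574 / (6 × 0.5515) = 0.01648
  Wq_B = Lq/λ = 0.016475/12.2 = 0.001350
  W_B = Wq_B + 1/μ = 0.001350 + 0.06329 = 0.06464

Since W_B = 0.06464 < W_A = 0.1010, Option B (multiple servers) has the shorter time in system.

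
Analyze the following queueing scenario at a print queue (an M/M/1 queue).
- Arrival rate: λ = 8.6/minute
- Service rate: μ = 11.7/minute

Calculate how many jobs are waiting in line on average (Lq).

ρ = λ/μ = 8.6/11.7 = 0.7350
For M/M/1: Lq = λ²/(μ(μ-λ))
Lq = 73.96/(11.7 × 3.10)
Lq = 2.0392 jobs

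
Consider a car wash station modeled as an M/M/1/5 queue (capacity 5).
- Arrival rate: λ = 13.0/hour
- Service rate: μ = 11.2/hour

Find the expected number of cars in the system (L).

ρ = λ/μ = 13.0/11.2 = 1.16071
P₀ = (1-ρ)/(1-ρ^(K+1)) = (1-1.16071)/(1-1.16071^6) = -0.1607/-1.4454 = 0.1112
P_K = P₀×ρ^K = 0.1112 × 1.16071^5 = 0.1112 × 2.1068 = 0.2343
L = ρ[1 - (K+1)ρ^K + Kρ^(K+1)] / [(1-ρ)(1-ρ^(K+1))]
L = 1.16071 × (1 - 6×2.10678 + 5×2.44536) / ((1 - 1.16071) × (1 - 2.44536)) = 2.9288 cars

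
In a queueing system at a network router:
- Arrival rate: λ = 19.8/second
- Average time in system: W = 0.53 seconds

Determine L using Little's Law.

Little's Law: L = λW
L = 19.8 × 0.53 = 10.4940 packets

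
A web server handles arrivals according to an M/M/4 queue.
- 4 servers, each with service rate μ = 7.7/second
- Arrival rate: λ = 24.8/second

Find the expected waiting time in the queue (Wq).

Traffic intensity: ρ = λ/(cμ) = 24.8/(4×7.7) = 0.8052
Since ρ = 0.8052 < 1, system is stable.
Offered load a = λ/μ = cρ = 24.8/7.7 = 3.2208
P₀ = [ Σₙ₌₀^3 aⁿ/n! + a^4/(4!(1-ρ)) ]⁻¹
Σ = a^0/0! + a^1/1! + a^2/2! + a^3/3! = 1.0000 + 3.2208 + 5.1867 + 5.5684 = 14.9759
a^4/(4!(1-ρ)) = 107.6078/(24 × 0.194805) = 23.0161
P₀ = 1/(14.9759 + 23.0161) = 0.02632
Lq = P₀·a^4·ρ / (4!(1-ρ)²) = 0.026321 × 107.6078 × 0.80519 / (24 × 0.037949) = 2.5040
Wq = Lq/λ = 2.5040/24.8 = 0.1010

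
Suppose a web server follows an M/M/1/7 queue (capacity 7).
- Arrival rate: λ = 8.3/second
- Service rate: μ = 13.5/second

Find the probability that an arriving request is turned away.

ρ = λ/μ = 8.3/13.5 = 0.6148
P₀ = (1-ρ)/(1-ρ^(K+1)) = (1-0.6148)/(1-0.6148^8) = 0.3852/0.9796 = 0.3932
P_K = P₀×ρ^K = 0.39323 × 0.6148^7 = 0.39323 × 0.033200 = 0.01306
Blocking probability = 1.31%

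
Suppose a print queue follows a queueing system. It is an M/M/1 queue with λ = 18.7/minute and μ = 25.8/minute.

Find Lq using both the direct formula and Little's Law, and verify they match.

Method 1 (direct): Lq = λ²/(μ(μ-λ)) = 349.69/(25.8 × 7.10) = 1.9090

Method 2 (Little's Law):
W = 1/(μ-λ) = 1/7.10 = 0.140845
Wq = W - 1/μ = 0.140845 - 0.0387597 = 0.102085
Lq = λWq = 18.7 × 0.102085 = 1.9090 ✔ (matches Method 1)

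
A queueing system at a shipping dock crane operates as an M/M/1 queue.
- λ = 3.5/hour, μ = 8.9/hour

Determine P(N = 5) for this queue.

ρ = λ/μ = 3.5/8.9 = 0.39326
P(n) = (1-ρ)ρⁿ
P(5) = (1-0.39326) × 0.39326^5
P(5) = 0.6067 × 0.009406
P(5) = 0.005707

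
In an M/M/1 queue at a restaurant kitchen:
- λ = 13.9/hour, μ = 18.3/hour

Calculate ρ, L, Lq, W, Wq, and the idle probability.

Step 1: ρ = λ/μ = 13.9/18.3 = 0.7596
Step 2: L = λ/(μ-λ) = 13.9/4.40 = 3.1591
Step 3: Lq = λ²/(μ(μ-λ)) = 193.21/(18.3×4.40) = 2.3995
Step 4: W = 1/(μ-λ) = 1/4.40 = 0.22727
Step 5: Wq = λ/(μ(μ-λ)) = 13.9/(18.3×4.40) = 0.1726
Step 6: P(0) = 1-ρ = 0.2404
Verify: L = λW = 13.9×0.22727 = 3.1591 ✔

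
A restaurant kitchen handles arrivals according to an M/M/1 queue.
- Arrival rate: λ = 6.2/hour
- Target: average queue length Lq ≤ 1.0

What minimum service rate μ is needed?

For M/M/1: Lq = λ²/(μ(μ-λ))
Need Lq ≤ 1.0, i.e. μ(μ-λ) ≥ λ²/1.0
μ² - 6.2μ - 38.44/1.0 ≥ 0  →  μ² - 6.2μ - 38.4400 ≥ 0
Quadratic formula (positive root): μ = [λ + √(λ² + 4×38.4400)]/2
Discriminant: 38.44 + 4×38.4400 = 192.2000, √192.2000 = 13.8636
μ ≥ (6.2 + 13.8636)/2 = 10.0318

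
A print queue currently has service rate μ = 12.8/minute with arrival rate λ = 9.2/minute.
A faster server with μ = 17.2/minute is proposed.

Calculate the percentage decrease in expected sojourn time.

System 1: ρ₁ = 9.2/12.8 = 0.7187, W₁ = 1/(12.8-9.2) = 0.2778
System 2: ρ₂ = 9.2/17.2 = 0.5349, W₂ = 1/(17.2-9.2) = 0.1250
Improvement: (W₁-W₂)/W₁ = (0.2778-0.1250)/0.2778 = 55.00%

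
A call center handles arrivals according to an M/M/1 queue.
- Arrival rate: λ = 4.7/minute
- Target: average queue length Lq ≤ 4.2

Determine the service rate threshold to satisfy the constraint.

For M/M/1: Lq = λ²/(μ(μ-λ))
Need Lq ≤ 4.2, i.e. μ(μ-λ) ≥ λ²/4.2
μ² - 4.7μ - 22.09/4.2 ≥ 0  →  μ² - 4.7μ - 5.25952 ≥ 0
Quadratic formula (positive root): μ = [λ + √(λ² + 4×5.25952)]/2
Discriminant: 22.09 + 4×5.25952 = 43.1281, √43.1281 = 6.5672
μ ≥ (4.7 + 6.5672)/2 = 5.6336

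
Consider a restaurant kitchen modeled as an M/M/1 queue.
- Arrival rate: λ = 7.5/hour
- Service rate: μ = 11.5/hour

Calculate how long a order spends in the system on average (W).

First, compute utilization: ρ = λ/μ = 7.5/11.5 = 0.6522
For M/M/1: W = 1/(μ-λ)
W = 1/(11.5-7.5) = 1/4.00
W = 0.2500 hours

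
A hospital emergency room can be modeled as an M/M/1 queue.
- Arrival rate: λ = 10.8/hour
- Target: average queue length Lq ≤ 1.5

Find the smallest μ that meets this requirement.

For M/M/1: Lq = λ²/(μ(μ-λ))
Need Lq ≤ 1.5, i.e. μ(μ-λ) ≥ λ²/1.5
μ² - 10.8μ - 116.64/1.5 ≥ 0  →  μ² - 10.8μ - 77.7600 ≥ 0
Quadratic formula (positive root): μ = [λ + √(λ² + 4×77.7600)]/2
Discriminant: 116.64 + 4×77.7600 = 427.6800, √427.6800 = 20.6804
μ ≥ (10.8 + 20.6804)/2 = 15.7402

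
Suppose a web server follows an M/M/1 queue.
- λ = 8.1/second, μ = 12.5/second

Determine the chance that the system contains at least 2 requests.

ρ = λ/μ = 8.1/12.5 = 0.6480
P(N ≥ n) = ρⁿ
P(N ≥ 2) = 0.6480^2
P(N ≥ 2) = 0.4199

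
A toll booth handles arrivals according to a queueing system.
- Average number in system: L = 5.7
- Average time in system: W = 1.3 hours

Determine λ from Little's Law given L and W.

Little's Law: L = λW, so λ = L/W
λ = 5.7/1.3 = 4.3846 vehicles/hour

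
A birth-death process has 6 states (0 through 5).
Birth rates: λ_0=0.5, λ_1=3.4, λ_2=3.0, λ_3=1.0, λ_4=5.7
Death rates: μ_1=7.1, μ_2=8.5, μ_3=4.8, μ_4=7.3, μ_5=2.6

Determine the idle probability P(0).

Ratios P(n)/P(0) = (λ₀···λₙ₋₁)/(μ₁···μₙ):
P(1)/P(0) = (0.5)/(7.1) = 0.07042
P(2)/P(0) = (0.5×3.4)/(7.1×8.5) = 0.02817
P(3)/P(0) = (0.5×3.4×3.0)/(7.1×8.5×4.8) = 0.01761
P(4)/P(0) = (0.5×3.4×3.0×1.0)/(7.1×8.5×4.8×7.3) = 0.002412
P(5)/P(0) = (0.5×3.4×3.0×1.0×5.7)/(7.1×8.5×4.8×7.3×2.6) = 0.005287

Normalization: ∑ P(n) = 1
P(0) × (1.0000 + 0.07042 + 0.02817 + 0.01761 + 0.002412 + 0.005287) = 1
P(0) × 1.1239 = 1
P(0) = 1/1.1239 = 0.8898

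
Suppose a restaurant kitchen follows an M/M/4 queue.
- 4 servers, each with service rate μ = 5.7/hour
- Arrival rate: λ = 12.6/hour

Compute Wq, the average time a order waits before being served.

Traffic intensity: ρ = λ/(cμ) = 12.6/(4×5.7) = 0.5526
Since ρ = 0.5526 < 1, system is stable.
Offered load a = λ/μ = cρ = 12.6/5.7 = 2.2105
P₀ = [ Σₙ₌₀^3 aⁿ/n! + a^4/(4!(1-ρ)) ]⁻¹
Σ = a^0/0! + a^1/1! + a^2/2! + a^3/3! = 1.0000 + 2.2105 + 2.4432 + 1.8003 = 7.4540
a^4/(4!(1-ρ)) = 23.8772/(24 × 0.447368) = 2.2239
P₀ = 1/(7.4540 + 2.2239) = 0.1033
Lq = P₀·a^4·ρ / (4!(1-ρ)²) = 0.10333 × 23.8772 × 0.55263 / (24 × 0.20014) = 0.2839
Wq = Lq/λ = 0.2839/12.6 = 0.02253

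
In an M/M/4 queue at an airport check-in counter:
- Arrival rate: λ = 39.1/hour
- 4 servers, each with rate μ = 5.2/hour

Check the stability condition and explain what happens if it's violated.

Stability requires ρ = λ/(cμ) < 1
ρ = 39.1/(4 × 5.2) = 39.1/20.80 = 1.8798
Since 1.8798 ≥ 1, the system is UNSTABLE.
Need c > λ/μ = 39.1/5.2 = 7.52.
Minimum servers needed: c = 8.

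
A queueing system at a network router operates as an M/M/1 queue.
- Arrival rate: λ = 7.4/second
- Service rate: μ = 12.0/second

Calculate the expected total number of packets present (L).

ρ = λ/μ = 7.4/12.0 = 0.6167
For M/M/1: L = λ/(μ-λ)
L = 7.4/(12.0-7.4) = 7.4/4.60
L = 1.6087 packets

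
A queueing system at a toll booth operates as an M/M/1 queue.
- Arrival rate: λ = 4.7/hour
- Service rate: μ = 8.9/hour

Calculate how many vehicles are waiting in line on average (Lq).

ρ = λ/μ = 4.7/8.9 = 0.5281
For M/M/1: Lq = λ²/(μ(μ-λ))
Lq = 22.09/(8.9 × 4.20)
Lq = 0.5910 vehicles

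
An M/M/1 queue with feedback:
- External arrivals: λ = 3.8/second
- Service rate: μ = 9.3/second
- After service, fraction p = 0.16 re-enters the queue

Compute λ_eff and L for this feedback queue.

Effective arrival rate: λ_eff = λ/(1-p) = 3.8/(1-0.16) = 3.8/0.84 = 4.5238
ρ = λ_eff/μ = 4.5238/9.3 = 0.48643
L = ρ/(1-ρ) = 0.48643/(1-0.48643) = 0.9472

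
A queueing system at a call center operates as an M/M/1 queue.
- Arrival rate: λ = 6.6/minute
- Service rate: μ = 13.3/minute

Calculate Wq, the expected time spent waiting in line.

First, compute utilization: ρ = λ/μ = 6.6/13.3 = 0.4962
For M/M/1: Wq = λ/(μ(μ-λ))
Wq = 6.6/(13.3 × (13.3-6.6))
Wq = 6.6/(13.3 × 6.70)
Wq = 0.07407 minutes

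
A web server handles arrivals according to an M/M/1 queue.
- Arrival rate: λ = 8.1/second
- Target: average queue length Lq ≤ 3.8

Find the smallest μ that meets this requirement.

For M/M/1: Lq = λ²/(μ(μ-λ))
Need Lq ≤ 3.8, i.e. μ(μ-λ) ≥ λ²/3.8
μ² - 8.1μ - 65.61/3.8 ≥ 0  →  μ² - 8.1μ - 17.2658 ≥ 0
Quadratic formula (positive root): μ = [λ + √(λ² + 4×17.2658)]/2
Discriminant: 65.61 + 4×17.2658 = 134.6732, √134.6732 = 11.60488
μ ≥ (8.1 + 11.60488)/2 = 9.8524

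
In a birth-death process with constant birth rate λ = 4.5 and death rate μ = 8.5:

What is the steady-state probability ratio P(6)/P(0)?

For constant rates: P(n)/P(0) = (λ/μ)^n
P(6)/P(0) = (4.5/8.5)^6 = 0.52941^6 = 0.02202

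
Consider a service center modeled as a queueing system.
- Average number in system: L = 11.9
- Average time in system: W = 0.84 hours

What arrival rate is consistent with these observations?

Little's Law: L = λW, so λ = L/W
λ = 11.9/0.84 = 14.1667 customers/hour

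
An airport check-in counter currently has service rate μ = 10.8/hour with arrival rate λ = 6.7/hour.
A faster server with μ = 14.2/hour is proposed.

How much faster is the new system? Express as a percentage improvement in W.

System 1: ρ₁ = 6.7/10.8 = 0.6204, W₁ = 1/(10.8-6.7) = 0.24390
System 2: ρ₂ = 6.7/14.2 = 0.4718, W₂ = 1/(14.2-6.7) = 0.13333
Improvement: (W₁-W₂)/W₁ = (0.24390-0.13333)/0.24390 = 45.33%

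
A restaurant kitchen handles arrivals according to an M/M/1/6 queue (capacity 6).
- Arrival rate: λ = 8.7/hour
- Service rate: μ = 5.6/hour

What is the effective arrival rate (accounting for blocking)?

ρ = λ/μ = 8.7/5.6 = 1.5536
P₀ = (1-ρ)/(1-ρ^(K+1)) = (1-1.5536)/(1-1.5536^7) = -0.5536/-20.8461 = 0.02656
P_K = P₀×ρ^K = 0.026556 × 1.5536^6 = 0.026556 × 14.0616 = 0.3734
λ_eff = λ(1-P_K) = 8.7 × (1 - 0.373417) = 8.7 × 0.626583 = 5.4513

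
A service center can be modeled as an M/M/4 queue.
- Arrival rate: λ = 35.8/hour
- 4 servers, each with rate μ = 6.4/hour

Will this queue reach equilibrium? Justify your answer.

Stability requires ρ = λ/(cμ) < 1
ρ = 35.8/(4 × 6.4) = 35.8/25.60 = 1.3984
Since 1.3984 ≥ 1, the system is UNSTABLE.
Need c > λ/μ = 35.8/6.4 = 5.59.
Minimum servers needed: c = 6.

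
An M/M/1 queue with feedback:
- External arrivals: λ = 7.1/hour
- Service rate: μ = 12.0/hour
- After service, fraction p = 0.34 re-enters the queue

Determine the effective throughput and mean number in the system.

Effective arrival rate: λ_eff = λ/(1-p) = 7.1/(1-0.34) = 7.1/0.66 = 10.7575758
ρ = λ_eff/μ = 10.7575758/12.0 = 0.8964646
L = ρ/(1-ρ) = 0.8964646/(1-0.8964646) = 8.6585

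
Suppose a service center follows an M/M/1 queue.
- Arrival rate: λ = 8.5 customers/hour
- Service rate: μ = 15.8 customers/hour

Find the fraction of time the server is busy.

Server utilization: ρ = λ/μ
ρ = 8.5/15.8 = 0.5380
The server is busy 53.80% of the time.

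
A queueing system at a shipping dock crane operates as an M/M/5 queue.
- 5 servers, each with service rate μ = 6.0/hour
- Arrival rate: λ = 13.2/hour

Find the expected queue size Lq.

Traffic intensity: ρ = λ/(cμ) = 13.2/(5×6.0) = 0.4400
Since ρ = 0.4400 < 1, system is stable.
Offered load a = λ/μ = cρ = 13.2/6.0 = 2.2000
P₀ = [ Σₙ₌₀^4 aⁿ/n! + a^5/(5!(1-ρ)) ]⁻¹
Σ = a^0/0! + a^1/1! + a^2/2! + a^3/3! + a^4/4! = 1.00000 + 2.20000 + 2.42000 + 1.77467 + 0.976067 = 8.3707
a^5/(5!(1-ρ)) = 51.5363/(120 × 0.5600) = 0.7669
P₀ = 1/(8.3707 + 0.7669) = 0.1094
Lq = P₀·a^5·ρ / (5!(1-ρ)²) = 0.109437 × 51.5363 × 0.440000 / (120 × 0.313600) = 0.06594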